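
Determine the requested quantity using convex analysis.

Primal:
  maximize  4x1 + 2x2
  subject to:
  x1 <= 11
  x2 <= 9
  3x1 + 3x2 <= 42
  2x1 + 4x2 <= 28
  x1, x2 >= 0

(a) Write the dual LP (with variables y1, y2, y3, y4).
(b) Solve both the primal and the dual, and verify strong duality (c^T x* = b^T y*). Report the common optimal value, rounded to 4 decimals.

The standard primal-dual pair for 'max c^T x s.t. A x <= b, x >= 0' is:
  Dual:  min b^T y  s.t.  A^T y >= c,  y >= 0.

So the dual LP is:
  minimize  11y1 + 9y2 + 42y3 + 28y4
  subject to:
    y1 + 3y3 + 2y4 >= 4
    y2 + 3y3 + 4y4 >= 2
    y1, y2, y3, y4 >= 0

Solving the primal: x* = (11, 1.5).
  primal value c^T x* = 47.
Solving the dual: y* = (3, 0, 0, 0.5).
  dual value b^T y* = 47.
Strong duality: c^T x* = b^T y*. Confirmed.

47


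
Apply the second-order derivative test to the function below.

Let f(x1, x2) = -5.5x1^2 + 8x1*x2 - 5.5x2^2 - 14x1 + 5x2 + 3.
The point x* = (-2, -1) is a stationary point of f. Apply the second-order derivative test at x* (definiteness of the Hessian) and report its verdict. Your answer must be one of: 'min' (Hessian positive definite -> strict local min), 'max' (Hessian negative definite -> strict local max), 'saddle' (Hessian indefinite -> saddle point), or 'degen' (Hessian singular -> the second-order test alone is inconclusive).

Compute the Hessian H = grad^2 f:
  H = [[-11, 8], [8, -11]]
Verify stationarity: grad f(x*) = H x* + g = (0, 0).
Eigenvalues of H: -19, -3.
Both eigenvalues < 0, so H is negative definite -> x* is a strict local max.

max


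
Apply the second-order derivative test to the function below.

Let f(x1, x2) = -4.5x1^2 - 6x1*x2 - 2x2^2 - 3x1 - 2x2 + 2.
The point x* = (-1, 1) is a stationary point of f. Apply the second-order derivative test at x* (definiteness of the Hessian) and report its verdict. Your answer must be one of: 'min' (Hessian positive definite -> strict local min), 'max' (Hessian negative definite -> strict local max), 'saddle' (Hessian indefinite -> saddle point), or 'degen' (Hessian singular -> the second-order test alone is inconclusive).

Compute the Hessian H = grad^2 f:
  H = [[-9, -6], [-6, -4]]
Verify stationarity: grad f(x*) = H x* + g = (0, 0).
Eigenvalues of H: -13, 0.
H has a zero eigenvalue (singular; negative semidefinite but not definite), so H is neither positive definite, negative definite, nor indefinite. The second-order test alone is inconclusive -> degen.
(Indeed, f is constant along the null direction of H through x*, so x* is not a strict local extremum.)

degen


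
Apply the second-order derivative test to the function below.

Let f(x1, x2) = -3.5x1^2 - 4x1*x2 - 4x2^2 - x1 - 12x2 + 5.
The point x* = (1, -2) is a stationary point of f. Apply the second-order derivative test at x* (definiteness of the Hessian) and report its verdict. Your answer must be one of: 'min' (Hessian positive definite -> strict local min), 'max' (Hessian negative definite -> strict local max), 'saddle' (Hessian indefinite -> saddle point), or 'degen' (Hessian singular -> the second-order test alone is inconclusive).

Compute the Hessian H = grad^2 f:
  H = [[-7, -4], [-4, -8]]
Verify stationarity: grad f(x*) = H x* + g = (0, 0).
Eigenvalues of H: -11.5311, -3.4689.
Both eigenvalues < 0, so H is negative definite -> x* is a strict local max.

max


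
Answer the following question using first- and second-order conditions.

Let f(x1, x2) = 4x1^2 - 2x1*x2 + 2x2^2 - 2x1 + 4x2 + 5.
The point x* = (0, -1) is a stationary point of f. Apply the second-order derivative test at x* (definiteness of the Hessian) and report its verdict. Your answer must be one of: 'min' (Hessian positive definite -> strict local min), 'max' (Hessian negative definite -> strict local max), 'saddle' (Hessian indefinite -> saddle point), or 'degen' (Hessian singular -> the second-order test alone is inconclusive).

Compute the Hessian H = grad^2 f:
  H = [[8, -2], [-2, 4]]
Verify stationarity: grad f(x*) = H x* + g = (0, 0).
Eigenvalues of H: 3.1716, 8.8284.
Both eigenvalues > 0, so H is positive definite -> x* is a strict local min.

min


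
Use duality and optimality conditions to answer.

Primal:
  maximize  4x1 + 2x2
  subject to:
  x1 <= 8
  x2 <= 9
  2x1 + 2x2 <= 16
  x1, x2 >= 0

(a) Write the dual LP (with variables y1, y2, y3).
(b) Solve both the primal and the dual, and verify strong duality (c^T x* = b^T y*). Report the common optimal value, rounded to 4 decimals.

The standard primal-dual pair for 'max c^T x s.t. A x <= b, x >= 0' is:
  Dual:  min b^T y  s.t.  A^T y >= c,  y >= 0.

So the dual LP is:
  minimize  8y1 + 9y2 + 16y3
  subject to:
    y1 + 2y3 >= 4
    y2 + 2y3 >= 2
    y1, y2, y3 >= 0

Solving the primal: x* = (8, 0).
  primal value c^T x* = 32.
Solving the dual: y* = (2, 0, 1).
  dual value b^T y* = 32.
Strong duality: c^T x* = b^T y*. Confirmed.

32


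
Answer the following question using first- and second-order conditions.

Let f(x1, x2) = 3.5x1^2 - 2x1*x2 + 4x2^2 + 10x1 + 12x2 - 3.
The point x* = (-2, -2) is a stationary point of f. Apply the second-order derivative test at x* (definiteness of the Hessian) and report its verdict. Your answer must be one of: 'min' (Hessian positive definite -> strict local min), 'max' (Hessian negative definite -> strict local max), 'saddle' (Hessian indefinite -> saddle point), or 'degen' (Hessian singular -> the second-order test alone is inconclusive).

Compute the Hessian H = grad^2 f:
  H = [[7, -2], [-2, 8]]
Verify stationarity: grad f(x*) = H x* + g = (0, 0).
Eigenvalues of H: 5.4384, 9.5616.
Both eigenvalues > 0, so H is positive definite -> x* is a strict local min.

min


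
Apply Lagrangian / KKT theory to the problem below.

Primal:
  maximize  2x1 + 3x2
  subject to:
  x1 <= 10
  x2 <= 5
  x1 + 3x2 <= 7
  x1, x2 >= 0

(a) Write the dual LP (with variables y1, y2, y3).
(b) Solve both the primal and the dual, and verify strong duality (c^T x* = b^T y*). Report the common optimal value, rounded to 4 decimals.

The standard primal-dual pair for 'max c^T x s.t. A x <= b, x >= 0' is:
  Dual:  min b^T y  s.t.  A^T y >= c,  y >= 0.

So the dual LP is:
  minimize  10y1 + 5y2 + 7y3
  subject to:
    y1 + y3 >= 2
    y2 + 3y3 >= 3
    y1, y2, y3 >= 0

Solving the primal: x* = (7, 0).
  primal value c^T x* = 14.
Solving the dual: y* = (0, 0, 2).
  dual value b^T y* = 14.
Strong duality: c^T x* = b^T y*. Confirmed.

14


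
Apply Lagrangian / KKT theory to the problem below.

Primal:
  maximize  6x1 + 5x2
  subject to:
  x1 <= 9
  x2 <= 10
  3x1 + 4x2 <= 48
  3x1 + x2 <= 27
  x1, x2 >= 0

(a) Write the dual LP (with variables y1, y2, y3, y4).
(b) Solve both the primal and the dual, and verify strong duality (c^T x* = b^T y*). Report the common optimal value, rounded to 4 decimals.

The standard primal-dual pair for 'max c^T x s.t. A x <= b, x >= 0' is:
  Dual:  min b^T y  s.t.  A^T y >= c,  y >= 0.

So the dual LP is:
  minimize  9y1 + 10y2 + 48y3 + 27y4
  subject to:
    y1 + 3y3 + 3y4 >= 6
    y2 + 4y3 + y4 >= 5
    y1, y2, y3, y4 >= 0

Solving the primal: x* = (6.6667, 7).
  primal value c^T x* = 75.
Solving the dual: y* = (0, 0, 1, 1).
  dual value b^T y* = 75.
Strong duality: c^T x* = b^T y*. Confirmed.

75


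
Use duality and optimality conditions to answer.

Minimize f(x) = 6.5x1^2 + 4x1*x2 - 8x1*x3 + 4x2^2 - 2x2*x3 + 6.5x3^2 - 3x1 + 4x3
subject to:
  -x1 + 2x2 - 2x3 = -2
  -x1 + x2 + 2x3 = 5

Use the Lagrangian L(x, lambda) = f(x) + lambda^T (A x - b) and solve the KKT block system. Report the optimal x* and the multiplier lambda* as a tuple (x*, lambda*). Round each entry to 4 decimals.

Form the Lagrangian:
  L(x, lambda) = (1/2) x^T Q x + c^T x + lambda^T (A x - b)
Stationarity (grad_x L = 0): Q x + c + A^T lambda = 0.
Primal feasibility: A x = b.

This gives the KKT block system:
  [ Q   A^T ] [ x     ]   [-c ]
  [ A    0  ] [ lambda ] = [ b ]

Solving the linear system:
  x*      = (0.4006, 1.2671, 2.0668)
  lambda* = (1.6531, -10.9115)
  f(x*)   = 32.4644

x* = (0.4006, 1.2671, 2.0668), lambda* = (1.6531, -10.9115)


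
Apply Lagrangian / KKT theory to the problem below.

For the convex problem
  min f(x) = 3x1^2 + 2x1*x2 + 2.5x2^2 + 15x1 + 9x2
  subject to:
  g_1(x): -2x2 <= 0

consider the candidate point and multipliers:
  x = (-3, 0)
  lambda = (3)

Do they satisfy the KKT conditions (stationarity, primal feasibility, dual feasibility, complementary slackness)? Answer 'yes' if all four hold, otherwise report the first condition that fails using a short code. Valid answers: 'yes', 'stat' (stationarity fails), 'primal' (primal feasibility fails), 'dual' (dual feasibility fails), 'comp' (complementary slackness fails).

Gradient of f: grad f(x) = Q x + c = (-3, 3)
Constraint values g_i(x) = a_i^T x - b_i:
  g_1((-3, 0)) = 0
Stationarity residual: grad f(x) + sum_i lambda_i a_i = (-3, -3)
  -> stationarity FAILS
Primal feasibility (all g_i <= 0): OK
Dual feasibility (all lambda_i >= 0): OK
Complementary slackness (lambda_i * g_i(x) = 0 for all i): OK

Verdict: the first failing condition is stationarity -> stat.

stat


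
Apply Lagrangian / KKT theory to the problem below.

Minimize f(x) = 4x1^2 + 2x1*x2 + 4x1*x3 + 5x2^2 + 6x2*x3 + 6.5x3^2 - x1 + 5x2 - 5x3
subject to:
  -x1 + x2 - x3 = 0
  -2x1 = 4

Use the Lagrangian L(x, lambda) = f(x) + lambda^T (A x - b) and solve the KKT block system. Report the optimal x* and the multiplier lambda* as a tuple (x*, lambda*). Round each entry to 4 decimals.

Form the Lagrangian:
  L(x, lambda) = (1/2) x^T Q x + c^T x + lambda^T (A x - b)
Stationarity (grad_x L = 0): Q x + c + A^T lambda = 0.
Primal feasibility: A x = b.

This gives the KKT block system:
  [ Q   A^T ] [ x     ]   [-c ]
  [ A    0  ] [ lambda ] = [ b ]

Solving the linear system:
  x*      = (-2, -0.7429, 1.2571)
  lambda* = (-1.1143, -6.1714)
  f(x*)   = 8.3429

x* = (-2, -0.7429, 1.2571), lambda* = (-1.1143, -6.1714)


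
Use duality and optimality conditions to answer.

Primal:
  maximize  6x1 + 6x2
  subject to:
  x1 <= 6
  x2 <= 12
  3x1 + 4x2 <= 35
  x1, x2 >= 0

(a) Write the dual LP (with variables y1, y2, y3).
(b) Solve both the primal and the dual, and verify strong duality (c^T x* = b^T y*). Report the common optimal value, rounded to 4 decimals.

The standard primal-dual pair for 'max c^T x s.t. A x <= b, x >= 0' is:
  Dual:  min b^T y  s.t.  A^T y >= c,  y >= 0.

So the dual LP is:
  minimize  6y1 + 12y2 + 35y3
  subject to:
    y1 + 3y3 >= 6
    y2 + 4y3 >= 6
    y1, y2, y3 >= 0

Solving the primal: x* = (6, 4.25).
  primal value c^T x* = 61.5.
Solving the dual: y* = (1.5, 0, 1.5).
  dual value b^T y* = 61.5.
Strong duality: c^T x* = b^T y*. Confirmed.

61.5


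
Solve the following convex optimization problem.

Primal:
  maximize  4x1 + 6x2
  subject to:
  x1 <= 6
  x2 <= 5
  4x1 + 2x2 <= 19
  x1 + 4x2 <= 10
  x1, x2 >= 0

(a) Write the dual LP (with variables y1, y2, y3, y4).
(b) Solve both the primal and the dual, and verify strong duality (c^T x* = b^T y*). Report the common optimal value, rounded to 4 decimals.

The standard primal-dual pair for 'max c^T x s.t. A x <= b, x >= 0' is:
  Dual:  min b^T y  s.t.  A^T y >= c,  y >= 0.

So the dual LP is:
  minimize  6y1 + 5y2 + 19y3 + 10y4
  subject to:
    y1 + 4y3 + y4 >= 4
    y2 + 2y3 + 4y4 >= 6
    y1, y2, y3, y4 >= 0

Solving the primal: x* = (4, 1.5).
  primal value c^T x* = 25.
Solving the dual: y* = (0, 0, 0.7143, 1.1429).
  dual value b^T y* = 25.
Strong duality: c^T x* = b^T y*. Confirmed.

25


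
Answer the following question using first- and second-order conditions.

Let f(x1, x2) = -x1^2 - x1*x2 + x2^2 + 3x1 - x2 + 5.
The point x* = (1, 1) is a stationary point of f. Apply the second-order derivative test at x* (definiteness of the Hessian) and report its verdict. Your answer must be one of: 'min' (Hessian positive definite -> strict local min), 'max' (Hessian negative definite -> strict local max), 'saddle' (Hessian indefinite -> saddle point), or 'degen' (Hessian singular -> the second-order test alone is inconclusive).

Compute the Hessian H = grad^2 f:
  H = [[-2, -1], [-1, 2]]
Verify stationarity: grad f(x*) = H x* + g = (0, 0).
Eigenvalues of H: -2.2361, 2.2361.
Eigenvalues have mixed signs, so H is indefinite -> x* is a saddle point.

saddle


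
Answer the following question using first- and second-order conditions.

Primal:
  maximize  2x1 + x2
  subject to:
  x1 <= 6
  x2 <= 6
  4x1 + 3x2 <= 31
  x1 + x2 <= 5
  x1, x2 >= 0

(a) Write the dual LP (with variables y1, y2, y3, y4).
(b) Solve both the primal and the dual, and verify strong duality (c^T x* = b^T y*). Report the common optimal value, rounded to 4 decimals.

The standard primal-dual pair for 'max c^T x s.t. A x <= b, x >= 0' is:
  Dual:  min b^T y  s.t.  A^T y >= c,  y >= 0.

So the dual LP is:
  minimize  6y1 + 6y2 + 31y3 + 5y4
  subject to:
    y1 + 4y3 + y4 >= 2
    y2 + 3y3 + y4 >= 1
    y1, y2, y3, y4 >= 0

Solving the primal: x* = (5, 0).
  primal value c^T x* = 10.
Solving the dual: y* = (0, 0, 0, 2).
  dual value b^T y* = 10.
Strong duality: c^T x* = b^T y*. Confirmed.

10


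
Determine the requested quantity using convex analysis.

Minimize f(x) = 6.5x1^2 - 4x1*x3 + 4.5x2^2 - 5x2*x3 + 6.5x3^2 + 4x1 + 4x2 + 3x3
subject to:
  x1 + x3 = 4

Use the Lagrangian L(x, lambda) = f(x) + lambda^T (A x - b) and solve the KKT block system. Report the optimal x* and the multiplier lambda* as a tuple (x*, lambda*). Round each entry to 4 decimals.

Form the Lagrangian:
  L(x, lambda) = (1/2) x^T Q x + c^T x + lambda^T (A x - b)
Stationarity (grad_x L = 0): Q x + c + A^T lambda = 0.
Primal feasibility: A x = b.

This gives the KKT block system:
  [ Q   A^T ] [ x     ]   [-c ]
  [ A    0  ] [ lambda ] = [ b ]

Solving the linear system:
  x*      = (1.8612, 0.7438, 2.1388)
  lambda* = (-19.6406)
  f(x*)   = 47.6993

x* = (1.8612, 0.7438, 2.1388), lambda* = (-19.6406)


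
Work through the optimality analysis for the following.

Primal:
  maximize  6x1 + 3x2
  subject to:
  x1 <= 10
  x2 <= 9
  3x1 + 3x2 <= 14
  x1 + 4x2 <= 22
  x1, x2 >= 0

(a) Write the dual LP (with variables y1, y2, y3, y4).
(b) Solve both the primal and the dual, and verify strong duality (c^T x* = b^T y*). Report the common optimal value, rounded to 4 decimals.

The standard primal-dual pair for 'max c^T x s.t. A x <= b, x >= 0' is:
  Dual:  min b^T y  s.t.  A^T y >= c,  y >= 0.

So the dual LP is:
  minimize  10y1 + 9y2 + 14y3 + 22y4
  subject to:
    y1 + 3y3 + y4 >= 6
    y2 + 3y3 + 4y4 >= 3
    y1, y2, y3, y4 >= 0

Solving the primal: x* = (4.6667, 0).
  primal value c^T x* = 28.
Solving the dual: y* = (0, 0, 2, 0).
  dual value b^T y* = 28.
Strong duality: c^T x* = b^T y*. Confirmed.

28


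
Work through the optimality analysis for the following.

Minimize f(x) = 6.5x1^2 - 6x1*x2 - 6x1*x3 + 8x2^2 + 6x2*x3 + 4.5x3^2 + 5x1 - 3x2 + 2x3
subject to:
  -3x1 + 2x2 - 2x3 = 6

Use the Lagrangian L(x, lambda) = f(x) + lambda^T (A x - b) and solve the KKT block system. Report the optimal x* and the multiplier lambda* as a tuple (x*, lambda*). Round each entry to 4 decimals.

Form the Lagrangian:
  L(x, lambda) = (1/2) x^T Q x + c^T x + lambda^T (A x - b)
Stationarity (grad_x L = 0): Q x + c + A^T lambda = 0.
Primal feasibility: A x = b.

This gives the KKT block system:
  [ Q   A^T ] [ x     ]   [-c ]
  [ A    0  ] [ lambda ] = [ b ]

Solving the linear system:
  x*      = (-0.9228, 0.3828, -1.233)
  lambda* = (-0.6317)
  f(x*)   = -2.219

x* = (-0.9228, 0.3828, -1.233), lambda* = (-0.6317)


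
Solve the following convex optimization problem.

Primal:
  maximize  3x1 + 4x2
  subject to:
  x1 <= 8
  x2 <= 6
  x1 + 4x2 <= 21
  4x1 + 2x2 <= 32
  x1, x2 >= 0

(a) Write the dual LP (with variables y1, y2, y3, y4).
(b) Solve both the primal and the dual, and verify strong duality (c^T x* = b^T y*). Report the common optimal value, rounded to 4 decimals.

The standard primal-dual pair for 'max c^T x s.t. A x <= b, x >= 0' is:
  Dual:  min b^T y  s.t.  A^T y >= c,  y >= 0.

So the dual LP is:
  minimize  8y1 + 6y2 + 21y3 + 32y4
  subject to:
    y1 + y3 + 4y4 >= 3
    y2 + 4y3 + 2y4 >= 4
    y1, y2, y3, y4 >= 0

Solving the primal: x* = (6.1429, 3.7143).
  primal value c^T x* = 33.2857.
Solving the dual: y* = (0, 0, 0.7143, 0.5714).
  dual value b^T y* = 33.2857.
Strong duality: c^T x* = b^T y*. Confirmed.

33.2857


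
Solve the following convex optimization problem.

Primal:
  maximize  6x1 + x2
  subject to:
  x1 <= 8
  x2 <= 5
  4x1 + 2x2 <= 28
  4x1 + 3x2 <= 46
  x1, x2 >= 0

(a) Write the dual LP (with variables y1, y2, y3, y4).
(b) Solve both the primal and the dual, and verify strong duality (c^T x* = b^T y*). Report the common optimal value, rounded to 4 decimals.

The standard primal-dual pair for 'max c^T x s.t. A x <= b, x >= 0' is:
  Dual:  min b^T y  s.t.  A^T y >= c,  y >= 0.

So the dual LP is:
  minimize  8y1 + 5y2 + 28y3 + 46y4
  subject to:
    y1 + 4y3 + 4y4 >= 6
    y2 + 2y3 + 3y4 >= 1
    y1, y2, y3, y4 >= 0

Solving the primal: x* = (7, 0).
  primal value c^T x* = 42.
Solving the dual: y* = (0, 0, 1.5, 0).
  dual value b^T y* = 42.
Strong duality: c^T x* = b^T y*. Confirmed.

42


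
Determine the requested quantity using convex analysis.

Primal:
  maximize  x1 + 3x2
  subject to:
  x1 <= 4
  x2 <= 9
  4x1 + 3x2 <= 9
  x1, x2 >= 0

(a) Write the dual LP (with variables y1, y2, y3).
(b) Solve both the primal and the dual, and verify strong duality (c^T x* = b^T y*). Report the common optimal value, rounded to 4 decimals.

The standard primal-dual pair for 'max c^T x s.t. A x <= b, x >= 0' is:
  Dual:  min b^T y  s.t.  A^T y >= c,  y >= 0.

So the dual LP is:
  minimize  4y1 + 9y2 + 9y3
  subject to:
    y1 + 4y3 >= 1
    y2 + 3y3 >= 3
    y1, y2, y3 >= 0

Solving the primal: x* = (0, 3).
  primal value c^T x* = 9.
Solving the dual: y* = (0, 0, 1).
  dual value b^T y* = 9.
Strong duality: c^T x* = b^T y*. Confirmed.

9


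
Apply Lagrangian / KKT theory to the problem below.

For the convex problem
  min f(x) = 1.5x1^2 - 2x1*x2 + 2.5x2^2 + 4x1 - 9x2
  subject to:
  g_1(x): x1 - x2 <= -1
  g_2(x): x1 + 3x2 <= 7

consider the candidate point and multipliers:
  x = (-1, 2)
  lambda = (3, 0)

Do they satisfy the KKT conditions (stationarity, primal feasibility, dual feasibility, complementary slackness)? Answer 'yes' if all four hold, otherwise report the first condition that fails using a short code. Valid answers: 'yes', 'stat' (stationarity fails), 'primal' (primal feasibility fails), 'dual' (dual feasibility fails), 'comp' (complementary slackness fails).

Gradient of f: grad f(x) = Q x + c = (-3, 3)
Constraint values g_i(x) = a_i^T x - b_i:
  g_1((-1, 2)) = -2
  g_2((-1, 2)) = -2
Stationarity residual: grad f(x) + sum_i lambda_i a_i = (0, 0)
  -> stationarity OK
Primal feasibility (all g_i <= 0): OK
Dual feasibility (all lambda_i >= 0): OK
Complementary slackness (lambda_i * g_i(x) = 0 for all i): FAILS

Verdict: the first failing condition is complementary_slackness -> comp.

comp


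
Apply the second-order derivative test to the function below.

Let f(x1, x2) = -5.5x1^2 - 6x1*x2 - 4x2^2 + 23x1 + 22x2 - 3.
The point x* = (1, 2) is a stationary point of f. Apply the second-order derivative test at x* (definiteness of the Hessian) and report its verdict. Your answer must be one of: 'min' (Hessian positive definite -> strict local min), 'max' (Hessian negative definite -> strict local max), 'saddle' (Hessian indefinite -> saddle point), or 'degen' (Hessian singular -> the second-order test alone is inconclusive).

Compute the Hessian H = grad^2 f:
  H = [[-11, -6], [-6, -8]]
Verify stationarity: grad f(x*) = H x* + g = (0, 0).
Eigenvalues of H: -15.6847, -3.3153.
Both eigenvalues < 0, so H is negative definite -> x* is a strict local max.

max


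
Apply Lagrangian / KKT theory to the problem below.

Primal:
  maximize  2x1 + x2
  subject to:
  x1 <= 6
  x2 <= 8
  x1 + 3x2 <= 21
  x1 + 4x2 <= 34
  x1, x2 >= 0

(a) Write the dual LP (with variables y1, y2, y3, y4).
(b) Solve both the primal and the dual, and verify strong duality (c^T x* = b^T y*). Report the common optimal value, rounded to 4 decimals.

The standard primal-dual pair for 'max c^T x s.t. A x <= b, x >= 0' is:
  Dual:  min b^T y  s.t.  A^T y >= c,  y >= 0.

So the dual LP is:
  minimize  6y1 + 8y2 + 21y3 + 34y4
  subject to:
    y1 + y3 + y4 >= 2
    y2 + 3y3 + 4y4 >= 1
    y1, y2, y3, y4 >= 0

Solving the primal: x* = (6, 5).
  primal value c^T x* = 17.
Solving the dual: y* = (1.6667, 0, 0.3333, 0).
  dual value b^T y* = 17.
Strong duality: c^T x* = b^T y*. Confirmed.

17


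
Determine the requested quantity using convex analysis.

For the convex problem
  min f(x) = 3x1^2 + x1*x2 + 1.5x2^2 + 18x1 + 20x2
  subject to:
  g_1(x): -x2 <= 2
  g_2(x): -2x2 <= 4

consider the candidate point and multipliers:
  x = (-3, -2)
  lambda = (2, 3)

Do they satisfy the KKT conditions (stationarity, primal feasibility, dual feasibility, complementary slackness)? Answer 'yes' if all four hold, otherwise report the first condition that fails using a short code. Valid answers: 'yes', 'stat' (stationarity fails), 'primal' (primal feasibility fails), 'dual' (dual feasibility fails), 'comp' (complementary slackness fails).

Gradient of f: grad f(x) = Q x + c = (-2, 11)
Constraint values g_i(x) = a_i^T x - b_i:
  g_1((-3, -2)) = 0
  g_2((-3, -2)) = 0
Stationarity residual: grad f(x) + sum_i lambda_i a_i = (-2, 3)
  -> stationarity FAILS
Primal feasibility (all g_i <= 0): OK
Dual feasibility (all lambda_i >= 0): OK
Complementary slackness (lambda_i * g_i(x) = 0 for all i): OK

Verdict: the first failing condition is stationarity -> stat.

stat


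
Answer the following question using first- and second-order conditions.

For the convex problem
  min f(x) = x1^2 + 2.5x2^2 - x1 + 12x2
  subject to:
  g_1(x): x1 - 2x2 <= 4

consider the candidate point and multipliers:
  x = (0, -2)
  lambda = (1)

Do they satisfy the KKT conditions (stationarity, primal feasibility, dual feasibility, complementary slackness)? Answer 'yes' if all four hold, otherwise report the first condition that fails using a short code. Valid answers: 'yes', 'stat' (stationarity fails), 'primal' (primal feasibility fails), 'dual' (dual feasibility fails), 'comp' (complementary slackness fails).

Gradient of f: grad f(x) = Q x + c = (-1, 2)
Constraint values g_i(x) = a_i^T x - b_i:
  g_1((0, -2)) = 0
Stationarity residual: grad f(x) + sum_i lambda_i a_i = (0, 0)
  -> stationarity OK
Primal feasibility (all g_i <= 0): OK
Dual feasibility (all lambda_i >= 0): OK
Complementary slackness (lambda_i * g_i(x) = 0 for all i): OK

Verdict: yes, KKT holds.

yes


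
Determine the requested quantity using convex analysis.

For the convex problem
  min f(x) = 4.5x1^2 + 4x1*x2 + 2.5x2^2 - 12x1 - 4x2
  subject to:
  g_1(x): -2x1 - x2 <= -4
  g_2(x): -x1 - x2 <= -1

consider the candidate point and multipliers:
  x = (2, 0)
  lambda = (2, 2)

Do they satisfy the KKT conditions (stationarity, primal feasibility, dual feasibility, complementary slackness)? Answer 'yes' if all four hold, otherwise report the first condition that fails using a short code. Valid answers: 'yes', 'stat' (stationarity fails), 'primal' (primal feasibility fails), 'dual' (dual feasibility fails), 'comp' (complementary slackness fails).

Gradient of f: grad f(x) = Q x + c = (6, 4)
Constraint values g_i(x) = a_i^T x - b_i:
  g_1((2, 0)) = 0
  g_2((2, 0)) = -1
Stationarity residual: grad f(x) + sum_i lambda_i a_i = (0, 0)
  -> stationarity OK
Primal feasibility (all g_i <= 0): OK
Dual feasibility (all lambda_i >= 0): OK
Complementary slackness (lambda_i * g_i(x) = 0 for all i): FAILS

Verdict: the first failing condition is complementary_slackness -> comp.

comp


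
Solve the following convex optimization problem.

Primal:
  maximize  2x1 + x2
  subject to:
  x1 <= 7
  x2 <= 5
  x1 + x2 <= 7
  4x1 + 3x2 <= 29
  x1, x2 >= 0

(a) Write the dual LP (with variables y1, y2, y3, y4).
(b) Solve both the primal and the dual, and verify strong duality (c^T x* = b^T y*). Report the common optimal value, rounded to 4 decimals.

The standard primal-dual pair for 'max c^T x s.t. A x <= b, x >= 0' is:
  Dual:  min b^T y  s.t.  A^T y >= c,  y >= 0.

So the dual LP is:
  minimize  7y1 + 5y2 + 7y3 + 29y4
  subject to:
    y1 + y3 + 4y4 >= 2
    y2 + y3 + 3y4 >= 1
    y1, y2, y3, y4 >= 0

Solving the primal: x* = (7, 0).
  primal value c^T x* = 14.
Solving the dual: y* = (0, 0, 2, 0).
  dual value b^T y* = 14.
Strong duality: c^T x* = b^T y*. Confirmed.

14


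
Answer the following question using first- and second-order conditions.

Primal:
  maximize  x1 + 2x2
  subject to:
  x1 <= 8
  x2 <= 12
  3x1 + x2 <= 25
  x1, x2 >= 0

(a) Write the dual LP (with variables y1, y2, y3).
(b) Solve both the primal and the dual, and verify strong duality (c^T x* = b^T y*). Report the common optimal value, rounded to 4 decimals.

The standard primal-dual pair for 'max c^T x s.t. A x <= b, x >= 0' is:
  Dual:  min b^T y  s.t.  A^T y >= c,  y >= 0.

So the dual LP is:
  minimize  8y1 + 12y2 + 25y3
  subject to:
    y1 + 3y3 >= 1
    y2 + y3 >= 2
    y1, y2, y3 >= 0

Solving the primal: x* = (4.3333, 12).
  primal value c^T x* = 28.3333.
Solving the dual: y* = (0, 1.6667, 0.3333).
  dual value b^T y* = 28.3333.
Strong duality: c^T x* = b^T y*. Confirmed.

28.3333


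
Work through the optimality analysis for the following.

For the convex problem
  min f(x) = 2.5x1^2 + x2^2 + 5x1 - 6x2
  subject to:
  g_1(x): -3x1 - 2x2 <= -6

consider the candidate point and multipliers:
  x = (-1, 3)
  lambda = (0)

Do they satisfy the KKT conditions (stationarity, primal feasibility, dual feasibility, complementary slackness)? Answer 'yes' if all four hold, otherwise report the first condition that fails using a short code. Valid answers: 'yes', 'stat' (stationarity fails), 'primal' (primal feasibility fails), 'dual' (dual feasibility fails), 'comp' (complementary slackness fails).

Gradient of f: grad f(x) = Q x + c = (0, 0)
Constraint values g_i(x) = a_i^T x - b_i:
  g_1((-1, 3)) = 3
Stationarity residual: grad f(x) + sum_i lambda_i a_i = (0, 0)
  -> stationarity OK
Primal feasibility (all g_i <= 0): FAILS
Dual feasibility (all lambda_i >= 0): OK
Complementary slackness (lambda_i * g_i(x) = 0 for all i): OK

Verdict: the first failing condition is primal_feasibility -> primal.

primal


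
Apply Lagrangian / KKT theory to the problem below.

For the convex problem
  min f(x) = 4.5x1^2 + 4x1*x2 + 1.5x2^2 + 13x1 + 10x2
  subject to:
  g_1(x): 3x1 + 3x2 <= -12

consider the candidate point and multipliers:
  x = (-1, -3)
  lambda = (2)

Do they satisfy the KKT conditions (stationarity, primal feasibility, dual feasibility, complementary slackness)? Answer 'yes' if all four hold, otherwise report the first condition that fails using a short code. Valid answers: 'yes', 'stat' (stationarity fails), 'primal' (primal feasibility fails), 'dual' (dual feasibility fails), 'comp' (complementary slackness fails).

Gradient of f: grad f(x) = Q x + c = (-8, -3)
Constraint values g_i(x) = a_i^T x - b_i:
  g_1((-1, -3)) = 0
Stationarity residual: grad f(x) + sum_i lambda_i a_i = (-2, 3)
  -> stationarity FAILS
Primal feasibility (all g_i <= 0): OK
Dual feasibility (all lambda_i >= 0): OK
Complementary slackness (lambda_i * g_i(x) = 0 for all i): OK

Verdict: the first failing condition is stationarity -> stat.

stat


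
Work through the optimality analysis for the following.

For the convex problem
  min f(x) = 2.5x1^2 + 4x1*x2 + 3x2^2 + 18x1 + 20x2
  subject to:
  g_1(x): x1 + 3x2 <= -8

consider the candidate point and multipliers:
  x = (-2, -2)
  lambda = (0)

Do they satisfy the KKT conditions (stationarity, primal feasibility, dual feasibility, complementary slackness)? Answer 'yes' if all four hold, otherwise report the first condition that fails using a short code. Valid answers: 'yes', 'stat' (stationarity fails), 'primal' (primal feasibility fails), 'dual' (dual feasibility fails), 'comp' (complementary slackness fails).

Gradient of f: grad f(x) = Q x + c = (0, 0)
Constraint values g_i(x) = a_i^T x - b_i:
  g_1((-2, -2)) = 0
Stationarity residual: grad f(x) + sum_i lambda_i a_i = (0, 0)
  -> stationarity OK
Primal feasibility (all g_i <= 0): OK
Dual feasibility (all lambda_i >= 0): OK
Complementary slackness (lambda_i * g_i(x) = 0 for all i): OK

Verdict: yes, KKT holds.

yes


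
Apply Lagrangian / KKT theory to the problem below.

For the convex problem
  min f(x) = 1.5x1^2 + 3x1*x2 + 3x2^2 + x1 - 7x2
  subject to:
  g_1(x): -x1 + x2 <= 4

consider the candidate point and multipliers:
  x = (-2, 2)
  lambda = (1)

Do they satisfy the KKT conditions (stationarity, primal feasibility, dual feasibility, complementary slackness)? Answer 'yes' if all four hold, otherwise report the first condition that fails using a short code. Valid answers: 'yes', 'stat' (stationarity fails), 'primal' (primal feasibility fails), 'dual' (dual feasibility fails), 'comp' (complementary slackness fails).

Gradient of f: grad f(x) = Q x + c = (1, -1)
Constraint values g_i(x) = a_i^T x - b_i:
  g_1((-2, 2)) = 0
Stationarity residual: grad f(x) + sum_i lambda_i a_i = (0, 0)
  -> stationarity OK
Primal feasibility (all g_i <= 0): OK
Dual feasibility (all lambda_i >= 0): OK
Complementary slackness (lambda_i * g_i(x) = 0 for all i): OK

Verdict: yes, KKT holds.

yes


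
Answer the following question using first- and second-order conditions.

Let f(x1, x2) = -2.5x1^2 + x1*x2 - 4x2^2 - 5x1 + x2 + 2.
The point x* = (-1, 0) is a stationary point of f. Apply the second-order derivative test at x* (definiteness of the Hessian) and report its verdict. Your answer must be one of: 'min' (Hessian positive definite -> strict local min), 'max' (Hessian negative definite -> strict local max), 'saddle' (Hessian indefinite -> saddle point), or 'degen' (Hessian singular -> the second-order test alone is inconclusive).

Compute the Hessian H = grad^2 f:
  H = [[-5, 1], [1, -8]]
Verify stationarity: grad f(x*) = H x* + g = (0, 0).
Eigenvalues of H: -8.3028, -4.6972.
Both eigenvalues < 0, so H is negative definite -> x* is a strict local max.

max


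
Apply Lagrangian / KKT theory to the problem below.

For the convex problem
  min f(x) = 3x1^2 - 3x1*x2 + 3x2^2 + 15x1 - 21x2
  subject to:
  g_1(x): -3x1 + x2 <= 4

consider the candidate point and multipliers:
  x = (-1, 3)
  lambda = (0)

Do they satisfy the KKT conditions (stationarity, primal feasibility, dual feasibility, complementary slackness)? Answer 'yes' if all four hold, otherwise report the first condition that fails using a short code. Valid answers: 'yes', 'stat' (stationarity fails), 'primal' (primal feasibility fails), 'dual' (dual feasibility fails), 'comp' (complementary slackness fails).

Gradient of f: grad f(x) = Q x + c = (0, 0)
Constraint values g_i(x) = a_i^T x - b_i:
  g_1((-1, 3)) = 2
Stationarity residual: grad f(x) + sum_i lambda_i a_i = (0, 0)
  -> stationarity OK
Primal feasibility (all g_i <= 0): FAILS
Dual feasibility (all lambda_i >= 0): OK
Complementary slackness (lambda_i * g_i(x) = 0 for all i): OK

Verdict: the first failing condition is primal_feasibility -> primal.

primal


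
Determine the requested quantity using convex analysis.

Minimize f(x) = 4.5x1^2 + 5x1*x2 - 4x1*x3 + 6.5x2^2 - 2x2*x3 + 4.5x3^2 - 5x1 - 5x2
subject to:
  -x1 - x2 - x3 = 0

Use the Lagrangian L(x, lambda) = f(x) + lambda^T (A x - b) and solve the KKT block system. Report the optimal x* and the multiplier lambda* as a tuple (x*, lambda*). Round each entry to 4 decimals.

Form the Lagrangian:
  L(x, lambda) = (1/2) x^T Q x + c^T x + lambda^T (A x - b)
Stationarity (grad_x L = 0): Q x + c + A^T lambda = 0.
Primal feasibility: A x = b.

This gives the KKT block system:
  [ Q   A^T ] [ x     ]   [-c ]
  [ A    0  ] [ lambda ] = [ b ]

Solving the linear system:
  x*      = (0.1087, 0.1087, -0.2174)
  lambda* = (-2.6087)
  f(x*)   = -0.5435

x* = (0.1087, 0.1087, -0.2174), lambda* = (-2.6087)


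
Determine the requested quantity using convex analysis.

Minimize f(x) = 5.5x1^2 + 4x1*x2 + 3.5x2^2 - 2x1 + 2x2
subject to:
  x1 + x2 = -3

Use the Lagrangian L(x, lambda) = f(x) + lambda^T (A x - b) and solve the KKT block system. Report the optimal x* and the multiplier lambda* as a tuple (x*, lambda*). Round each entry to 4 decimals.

Form the Lagrangian:
  L(x, lambda) = (1/2) x^T Q x + c^T x + lambda^T (A x - b)
Stationarity (grad_x L = 0): Q x + c + A^T lambda = 0.
Primal feasibility: A x = b.

This gives the KKT block system:
  [ Q   A^T ] [ x     ]   [-c ]
  [ A    0  ] [ lambda ] = [ b ]

Solving the linear system:
  x*      = (-0.5, -2.5)
  lambda* = (17.5)
  f(x*)   = 24.25

x* = (-0.5, -2.5), lambda* = (17.5)


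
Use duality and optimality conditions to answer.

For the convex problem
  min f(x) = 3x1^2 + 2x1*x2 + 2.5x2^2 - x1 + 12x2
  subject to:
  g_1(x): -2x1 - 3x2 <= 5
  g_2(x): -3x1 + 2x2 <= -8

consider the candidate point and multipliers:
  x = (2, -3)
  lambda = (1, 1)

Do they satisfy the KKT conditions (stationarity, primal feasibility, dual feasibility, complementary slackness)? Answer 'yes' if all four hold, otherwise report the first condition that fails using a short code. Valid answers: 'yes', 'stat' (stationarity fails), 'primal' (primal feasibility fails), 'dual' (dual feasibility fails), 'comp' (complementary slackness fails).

Gradient of f: grad f(x) = Q x + c = (5, 1)
Constraint values g_i(x) = a_i^T x - b_i:
  g_1((2, -3)) = 0
  g_2((2, -3)) = -4
Stationarity residual: grad f(x) + sum_i lambda_i a_i = (0, 0)
  -> stationarity OK
Primal feasibility (all g_i <= 0): OK
Dual feasibility (all lambda_i >= 0): OK
Complementary slackness (lambda_i * g_i(x) = 0 for all i): FAILS

Verdict: the first failing condition is complementary_slackness -> comp.

comp


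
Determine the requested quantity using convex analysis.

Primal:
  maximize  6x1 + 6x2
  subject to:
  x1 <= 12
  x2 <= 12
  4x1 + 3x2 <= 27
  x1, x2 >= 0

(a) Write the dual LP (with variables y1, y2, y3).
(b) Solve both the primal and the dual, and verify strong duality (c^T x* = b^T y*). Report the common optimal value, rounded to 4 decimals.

The standard primal-dual pair for 'max c^T x s.t. A x <= b, x >= 0' is:
  Dual:  min b^T y  s.t.  A^T y >= c,  y >= 0.

So the dual LP is:
  minimize  12y1 + 12y2 + 27y3
  subject to:
    y1 + 4y3 >= 6
    y2 + 3y3 >= 6
    y1, y2, y3 >= 0

Solving the primal: x* = (0, 9).
  primal value c^T x* = 54.
Solving the dual: y* = (0, 0, 2).
  dual value b^T y* = 54.
Strong duality: c^T x* = b^T y*. Confirmed.

54


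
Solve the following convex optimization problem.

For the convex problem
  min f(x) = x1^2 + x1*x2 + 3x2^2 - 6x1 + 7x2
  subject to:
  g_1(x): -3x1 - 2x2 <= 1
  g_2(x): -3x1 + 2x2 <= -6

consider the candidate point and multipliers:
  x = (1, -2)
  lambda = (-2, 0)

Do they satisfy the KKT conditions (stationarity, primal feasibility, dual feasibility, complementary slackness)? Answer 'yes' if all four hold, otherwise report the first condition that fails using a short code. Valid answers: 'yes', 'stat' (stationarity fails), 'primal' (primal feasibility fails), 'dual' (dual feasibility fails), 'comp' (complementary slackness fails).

Gradient of f: grad f(x) = Q x + c = (-6, -4)
Constraint values g_i(x) = a_i^T x - b_i:
  g_1((1, -2)) = 0
  g_2((1, -2)) = -1
Stationarity residual: grad f(x) + sum_i lambda_i a_i = (0, 0)
  -> stationarity OK
Primal feasibility (all g_i <= 0): OK
Dual feasibility (all lambda_i >= 0): FAILS
Complementary slackness (lambda_i * g_i(x) = 0 for all i): OK

Verdict: the first failing condition is dual_feasibility -> dual.

dual


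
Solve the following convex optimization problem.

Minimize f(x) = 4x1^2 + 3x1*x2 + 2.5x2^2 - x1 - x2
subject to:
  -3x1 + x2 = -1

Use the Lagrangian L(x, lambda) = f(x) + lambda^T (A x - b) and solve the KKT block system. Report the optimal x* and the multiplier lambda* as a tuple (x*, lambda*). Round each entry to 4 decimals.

Form the Lagrangian:
  L(x, lambda) = (1/2) x^T Q x + c^T x + lambda^T (A x - b)
Stationarity (grad_x L = 0): Q x + c + A^T lambda = 0.
Primal feasibility: A x = b.

This gives the KKT block system:
  [ Q   A^T ] [ x     ]   [-c ]
  [ A    0  ] [ lambda ] = [ b ]

Solving the linear system:
  x*      = (0.3099, -0.0704)
  lambda* = (0.4225)
  f(x*)   = 0.0915

x* = (0.3099, -0.0704), lambda* = (0.4225)


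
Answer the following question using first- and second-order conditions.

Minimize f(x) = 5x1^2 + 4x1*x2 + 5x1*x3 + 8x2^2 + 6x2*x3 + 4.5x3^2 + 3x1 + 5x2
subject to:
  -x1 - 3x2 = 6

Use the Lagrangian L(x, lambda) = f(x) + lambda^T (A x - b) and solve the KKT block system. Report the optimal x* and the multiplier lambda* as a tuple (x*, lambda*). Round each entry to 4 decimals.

Form the Lagrangian:
  L(x, lambda) = (1/2) x^T Q x + c^T x + lambda^T (A x - b)
Stationarity (grad_x L = 0): Q x + c + A^T lambda = 0.
Primal feasibility: A x = b.

This gives the KKT block system:
  [ Q   A^T ] [ x     ]   [-c ]
  [ A    0  ] [ lambda ] = [ b ]

Solving the linear system:
  x*      = (-0.9863, -1.6712, 1.6621)
  lambda* = (-5.2374)
  f(x*)   = 10.0548

x* = (-0.9863, -1.6712, 1.6621), lambda* = (-5.2374)


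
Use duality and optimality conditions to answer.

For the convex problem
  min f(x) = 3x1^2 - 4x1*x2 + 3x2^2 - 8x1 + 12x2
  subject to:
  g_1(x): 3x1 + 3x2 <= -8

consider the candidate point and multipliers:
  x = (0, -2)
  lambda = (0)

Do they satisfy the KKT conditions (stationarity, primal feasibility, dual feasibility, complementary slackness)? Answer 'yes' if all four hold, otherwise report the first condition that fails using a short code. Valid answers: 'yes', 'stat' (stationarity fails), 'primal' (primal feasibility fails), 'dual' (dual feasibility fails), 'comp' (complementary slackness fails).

Gradient of f: grad f(x) = Q x + c = (0, 0)
Constraint values g_i(x) = a_i^T x - b_i:
  g_1((0, -2)) = 2
Stationarity residual: grad f(x) + sum_i lambda_i a_i = (0, 0)
  -> stationarity OK
Primal feasibility (all g_i <= 0): FAILS
Dual feasibility (all lambda_i >= 0): OK
Complementary slackness (lambda_i * g_i(x) = 0 for all i): OK

Verdict: the first failing condition is primal_feasibility -> primal.

primal


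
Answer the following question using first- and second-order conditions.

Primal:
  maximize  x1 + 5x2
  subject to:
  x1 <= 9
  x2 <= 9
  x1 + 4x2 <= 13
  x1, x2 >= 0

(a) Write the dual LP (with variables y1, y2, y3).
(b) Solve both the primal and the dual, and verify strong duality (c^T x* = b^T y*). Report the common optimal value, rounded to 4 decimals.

The standard primal-dual pair for 'max c^T x s.t. A x <= b, x >= 0' is:
  Dual:  min b^T y  s.t.  A^T y >= c,  y >= 0.

So the dual LP is:
  minimize  9y1 + 9y2 + 13y3
  subject to:
    y1 + y3 >= 1
    y2 + 4y3 >= 5
    y1, y2, y3 >= 0

Solving the primal: x* = (0, 3.25).
  primal value c^T x* = 16.25.
Solving the dual: y* = (0, 0, 1.25).
  dual value b^T y* = 16.25.
Strong duality: c^T x* = b^T y*. Confirmed.

16.25


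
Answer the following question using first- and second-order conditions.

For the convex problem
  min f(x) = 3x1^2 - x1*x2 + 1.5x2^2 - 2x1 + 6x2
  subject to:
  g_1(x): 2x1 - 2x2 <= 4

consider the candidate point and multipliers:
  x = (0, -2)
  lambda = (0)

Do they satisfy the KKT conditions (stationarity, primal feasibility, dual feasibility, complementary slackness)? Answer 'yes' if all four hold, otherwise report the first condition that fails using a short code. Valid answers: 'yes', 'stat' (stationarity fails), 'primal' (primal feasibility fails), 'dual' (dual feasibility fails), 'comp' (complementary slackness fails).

Gradient of f: grad f(x) = Q x + c = (0, 0)
Constraint values g_i(x) = a_i^T x - b_i:
  g_1((0, -2)) = 0
Stationarity residual: grad f(x) + sum_i lambda_i a_i = (0, 0)
  -> stationarity OK
Primal feasibility (all g_i <= 0): OK
Dual feasibility (all lambda_i >= 0): OK
Complementary slackness (lambda_i * g_i(x) = 0 for all i): OK

Verdict: yes, KKT holds.

yes


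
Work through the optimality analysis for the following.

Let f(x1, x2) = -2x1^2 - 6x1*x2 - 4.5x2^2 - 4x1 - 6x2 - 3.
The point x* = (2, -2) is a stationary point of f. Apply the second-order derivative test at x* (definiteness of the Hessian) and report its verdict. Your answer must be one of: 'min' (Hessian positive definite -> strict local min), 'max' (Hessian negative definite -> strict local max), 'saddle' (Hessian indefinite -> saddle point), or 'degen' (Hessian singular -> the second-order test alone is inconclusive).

Compute the Hessian H = grad^2 f:
  H = [[-4, -6], [-6, -9]]
Verify stationarity: grad f(x*) = H x* + g = (0, 0).
Eigenvalues of H: -13, 0.
H has a zero eigenvalue (singular; negative semidefinite but not definite), so H is neither positive definite, negative definite, nor indefinite. The second-order test alone is inconclusive -> degen.
(Indeed, f is constant along the null direction of H through x*, so x* is not a strict local extremum.)

degen
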